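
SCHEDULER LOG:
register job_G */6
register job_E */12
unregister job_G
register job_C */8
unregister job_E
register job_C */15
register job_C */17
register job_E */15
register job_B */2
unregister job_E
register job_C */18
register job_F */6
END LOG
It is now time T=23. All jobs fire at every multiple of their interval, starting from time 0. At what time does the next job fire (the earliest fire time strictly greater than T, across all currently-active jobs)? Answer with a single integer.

Op 1: register job_G */6 -> active={job_G:*/6}
Op 2: register job_E */12 -> active={job_E:*/12, job_G:*/6}
Op 3: unregister job_G -> active={job_E:*/12}
Op 4: register job_C */8 -> active={job_C:*/8, job_E:*/12}
Op 5: unregister job_E -> active={job_C:*/8}
Op 6: register job_C */15 -> active={job_C:*/15}
Op 7: register job_C */17 -> active={job_C:*/17}
Op 8: register job_E */15 -> active={job_C:*/17, job_E:*/15}
Op 9: register job_B */2 -> active={job_B:*/2, job_C:*/17, job_E:*/15}
Op 10: unregister job_E -> active={job_B:*/2, job_C:*/17}
Op 11: register job_C */18 -> active={job_B:*/2, job_C:*/18}
Op 12: register job_F */6 -> active={job_B:*/2, job_C:*/18, job_F:*/6}
  job_B: interval 2, next fire after T=23 is 24
  job_C: interval 18, next fire after T=23 is 36
  job_F: interval 6, next fire after T=23 is 24
Earliest fire time = 24 (job job_B)

Answer: 24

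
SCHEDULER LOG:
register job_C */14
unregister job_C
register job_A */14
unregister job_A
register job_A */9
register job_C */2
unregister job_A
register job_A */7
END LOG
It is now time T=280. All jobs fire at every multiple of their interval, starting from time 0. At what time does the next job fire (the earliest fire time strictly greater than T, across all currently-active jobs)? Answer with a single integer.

Answer: 282

Derivation:
Op 1: register job_C */14 -> active={job_C:*/14}
Op 2: unregister job_C -> active={}
Op 3: register job_A */14 -> active={job_A:*/14}
Op 4: unregister job_A -> active={}
Op 5: register job_A */9 -> active={job_A:*/9}
Op 6: register job_C */2 -> active={job_A:*/9, job_C:*/2}
Op 7: unregister job_A -> active={job_C:*/2}
Op 8: register job_A */7 -> active={job_A:*/7, job_C:*/2}
  job_A: interval 7, next fire after T=280 is 287
  job_C: interval 2, next fire after T=280 is 282
Earliest fire time = 282 (job job_C)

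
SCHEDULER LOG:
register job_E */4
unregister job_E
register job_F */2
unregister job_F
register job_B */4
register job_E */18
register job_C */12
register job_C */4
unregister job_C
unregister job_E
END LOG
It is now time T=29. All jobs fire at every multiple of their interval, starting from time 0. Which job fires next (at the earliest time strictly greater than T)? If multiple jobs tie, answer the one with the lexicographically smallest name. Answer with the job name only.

Op 1: register job_E */4 -> active={job_E:*/4}
Op 2: unregister job_E -> active={}
Op 3: register job_F */2 -> active={job_F:*/2}
Op 4: unregister job_F -> active={}
Op 5: register job_B */4 -> active={job_B:*/4}
Op 6: register job_E */18 -> active={job_B:*/4, job_E:*/18}
Op 7: register job_C */12 -> active={job_B:*/4, job_C:*/12, job_E:*/18}
Op 8: register job_C */4 -> active={job_B:*/4, job_C:*/4, job_E:*/18}
Op 9: unregister job_C -> active={job_B:*/4, job_E:*/18}
Op 10: unregister job_E -> active={job_B:*/4}
  job_B: interval 4, next fire after T=29 is 32
Earliest = 32, winner (lex tiebreak) = job_B

Answer: job_B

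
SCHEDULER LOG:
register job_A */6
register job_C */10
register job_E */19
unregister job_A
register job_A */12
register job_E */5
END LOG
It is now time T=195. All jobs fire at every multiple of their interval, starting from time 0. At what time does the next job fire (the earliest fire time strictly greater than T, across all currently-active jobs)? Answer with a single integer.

Answer: 200

Derivation:
Op 1: register job_A */6 -> active={job_A:*/6}
Op 2: register job_C */10 -> active={job_A:*/6, job_C:*/10}
Op 3: register job_E */19 -> active={job_A:*/6, job_C:*/10, job_E:*/19}
Op 4: unregister job_A -> active={job_C:*/10, job_E:*/19}
Op 5: register job_A */12 -> active={job_A:*/12, job_C:*/10, job_E:*/19}
Op 6: register job_E */5 -> active={job_A:*/12, job_C:*/10, job_E:*/5}
  job_A: interval 12, next fire after T=195 is 204
  job_C: interval 10, next fire after T=195 is 200
  job_E: interval 5, next fire after T=195 is 200
Earliest fire time = 200 (job job_C)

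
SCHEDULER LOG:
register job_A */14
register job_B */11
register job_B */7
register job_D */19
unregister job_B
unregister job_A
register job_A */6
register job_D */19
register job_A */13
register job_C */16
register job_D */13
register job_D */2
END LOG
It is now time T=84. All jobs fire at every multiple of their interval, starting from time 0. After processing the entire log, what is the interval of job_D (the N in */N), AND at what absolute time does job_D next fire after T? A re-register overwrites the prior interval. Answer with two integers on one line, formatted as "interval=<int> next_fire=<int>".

Op 1: register job_A */14 -> active={job_A:*/14}
Op 2: register job_B */11 -> active={job_A:*/14, job_B:*/11}
Op 3: register job_B */7 -> active={job_A:*/14, job_B:*/7}
Op 4: register job_D */19 -> active={job_A:*/14, job_B:*/7, job_D:*/19}
Op 5: unregister job_B -> active={job_A:*/14, job_D:*/19}
Op 6: unregister job_A -> active={job_D:*/19}
Op 7: register job_A */6 -> active={job_A:*/6, job_D:*/19}
Op 8: register job_D */19 -> active={job_A:*/6, job_D:*/19}
Op 9: register job_A */13 -> active={job_A:*/13, job_D:*/19}
Op 10: register job_C */16 -> active={job_A:*/13, job_C:*/16, job_D:*/19}
Op 11: register job_D */13 -> active={job_A:*/13, job_C:*/16, job_D:*/13}
Op 12: register job_D */2 -> active={job_A:*/13, job_C:*/16, job_D:*/2}
Final interval of job_D = 2
Next fire of job_D after T=84: (84//2+1)*2 = 86

Answer: interval=2 next_fire=86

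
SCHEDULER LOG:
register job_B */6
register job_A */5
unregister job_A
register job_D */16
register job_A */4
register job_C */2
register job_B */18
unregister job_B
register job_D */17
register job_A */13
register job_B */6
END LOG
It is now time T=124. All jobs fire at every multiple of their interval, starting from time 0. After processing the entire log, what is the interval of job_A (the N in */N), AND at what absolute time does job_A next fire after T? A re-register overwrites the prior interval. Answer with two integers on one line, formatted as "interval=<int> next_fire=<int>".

Op 1: register job_B */6 -> active={job_B:*/6}
Op 2: register job_A */5 -> active={job_A:*/5, job_B:*/6}
Op 3: unregister job_A -> active={job_B:*/6}
Op 4: register job_D */16 -> active={job_B:*/6, job_D:*/16}
Op 5: register job_A */4 -> active={job_A:*/4, job_B:*/6, job_D:*/16}
Op 6: register job_C */2 -> active={job_A:*/4, job_B:*/6, job_C:*/2, job_D:*/16}
Op 7: register job_B */18 -> active={job_A:*/4, job_B:*/18, job_C:*/2, job_D:*/16}
Op 8: unregister job_B -> active={job_A:*/4, job_C:*/2, job_D:*/16}
Op 9: register job_D */17 -> active={job_A:*/4, job_C:*/2, job_D:*/17}
Op 10: register job_A */13 -> active={job_A:*/13, job_C:*/2, job_D:*/17}
Op 11: register job_B */6 -> active={job_A:*/13, job_B:*/6, job_C:*/2, job_D:*/17}
Final interval of job_A = 13
Next fire of job_A after T=124: (124//13+1)*13 = 130

Answer: interval=13 next_fire=130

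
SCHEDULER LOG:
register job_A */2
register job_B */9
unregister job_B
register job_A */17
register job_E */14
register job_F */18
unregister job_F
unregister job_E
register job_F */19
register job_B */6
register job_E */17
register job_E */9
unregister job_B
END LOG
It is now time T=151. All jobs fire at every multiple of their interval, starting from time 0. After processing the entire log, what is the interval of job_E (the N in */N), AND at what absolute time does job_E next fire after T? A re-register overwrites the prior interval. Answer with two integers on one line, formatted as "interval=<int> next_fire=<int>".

Op 1: register job_A */2 -> active={job_A:*/2}
Op 2: register job_B */9 -> active={job_A:*/2, job_B:*/9}
Op 3: unregister job_B -> active={job_A:*/2}
Op 4: register job_A */17 -> active={job_A:*/17}
Op 5: register job_E */14 -> active={job_A:*/17, job_E:*/14}
Op 6: register job_F */18 -> active={job_A:*/17, job_E:*/14, job_F:*/18}
Op 7: unregister job_F -> active={job_A:*/17, job_E:*/14}
Op 8: unregister job_E -> active={job_A:*/17}
Op 9: register job_F */19 -> active={job_A:*/17, job_F:*/19}
Op 10: register job_B */6 -> active={job_A:*/17, job_B:*/6, job_F:*/19}
Op 11: register job_E */17 -> active={job_A:*/17, job_B:*/6, job_E:*/17, job_F:*/19}
Op 12: register job_E */9 -> active={job_A:*/17, job_B:*/6, job_E:*/9, job_F:*/19}
Op 13: unregister job_B -> active={job_A:*/17, job_E:*/9, job_F:*/19}
Final interval of job_E = 9
Next fire of job_E after T=151: (151//9+1)*9 = 153

Answer: interval=9 next_fire=153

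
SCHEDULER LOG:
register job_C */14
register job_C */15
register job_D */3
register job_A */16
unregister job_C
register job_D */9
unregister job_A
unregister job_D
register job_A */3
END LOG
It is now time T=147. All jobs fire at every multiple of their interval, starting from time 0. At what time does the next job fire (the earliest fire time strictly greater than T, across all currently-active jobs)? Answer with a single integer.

Answer: 150

Derivation:
Op 1: register job_C */14 -> active={job_C:*/14}
Op 2: register job_C */15 -> active={job_C:*/15}
Op 3: register job_D */3 -> active={job_C:*/15, job_D:*/3}
Op 4: register job_A */16 -> active={job_A:*/16, job_C:*/15, job_D:*/3}
Op 5: unregister job_C -> active={job_A:*/16, job_D:*/3}
Op 6: register job_D */9 -> active={job_A:*/16, job_D:*/9}
Op 7: unregister job_A -> active={job_D:*/9}
Op 8: unregister job_D -> active={}
Op 9: register job_A */3 -> active={job_A:*/3}
  job_A: interval 3, next fire after T=147 is 150
Earliest fire time = 150 (job job_A)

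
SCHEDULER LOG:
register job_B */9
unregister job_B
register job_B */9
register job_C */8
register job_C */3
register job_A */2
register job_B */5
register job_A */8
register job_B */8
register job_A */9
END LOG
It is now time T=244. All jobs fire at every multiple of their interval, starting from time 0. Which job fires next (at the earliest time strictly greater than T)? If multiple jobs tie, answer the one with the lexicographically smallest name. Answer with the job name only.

Answer: job_C

Derivation:
Op 1: register job_B */9 -> active={job_B:*/9}
Op 2: unregister job_B -> active={}
Op 3: register job_B */9 -> active={job_B:*/9}
Op 4: register job_C */8 -> active={job_B:*/9, job_C:*/8}
Op 5: register job_C */3 -> active={job_B:*/9, job_C:*/3}
Op 6: register job_A */2 -> active={job_A:*/2, job_B:*/9, job_C:*/3}
Op 7: register job_B */5 -> active={job_A:*/2, job_B:*/5, job_C:*/3}
Op 8: register job_A */8 -> active={job_A:*/8, job_B:*/5, job_C:*/3}
Op 9: register job_B */8 -> active={job_A:*/8, job_B:*/8, job_C:*/3}
Op 10: register job_A */9 -> active={job_A:*/9, job_B:*/8, job_C:*/3}
  job_A: interval 9, next fire after T=244 is 252
  job_B: interval 8, next fire after T=244 is 248
  job_C: interval 3, next fire after T=244 is 246
Earliest = 246, winner (lex tiebreak) = job_C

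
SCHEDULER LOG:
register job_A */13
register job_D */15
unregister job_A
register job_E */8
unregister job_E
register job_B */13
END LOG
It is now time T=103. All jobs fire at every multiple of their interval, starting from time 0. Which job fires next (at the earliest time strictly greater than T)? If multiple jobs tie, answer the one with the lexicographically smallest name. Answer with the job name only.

Answer: job_B

Derivation:
Op 1: register job_A */13 -> active={job_A:*/13}
Op 2: register job_D */15 -> active={job_A:*/13, job_D:*/15}
Op 3: unregister job_A -> active={job_D:*/15}
Op 4: register job_E */8 -> active={job_D:*/15, job_E:*/8}
Op 5: unregister job_E -> active={job_D:*/15}
Op 6: register job_B */13 -> active={job_B:*/13, job_D:*/15}
  job_B: interval 13, next fire after T=103 is 104
  job_D: interval 15, next fire after T=103 is 105
Earliest = 104, winner (lex tiebreak) = job_B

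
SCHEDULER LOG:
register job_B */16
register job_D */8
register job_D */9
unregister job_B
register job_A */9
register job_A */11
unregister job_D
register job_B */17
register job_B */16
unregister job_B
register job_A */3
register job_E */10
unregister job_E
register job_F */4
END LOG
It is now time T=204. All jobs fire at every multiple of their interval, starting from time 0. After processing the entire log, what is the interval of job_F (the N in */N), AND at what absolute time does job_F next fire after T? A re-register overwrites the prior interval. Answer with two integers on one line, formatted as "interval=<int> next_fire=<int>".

Answer: interval=4 next_fire=208

Derivation:
Op 1: register job_B */16 -> active={job_B:*/16}
Op 2: register job_D */8 -> active={job_B:*/16, job_D:*/8}
Op 3: register job_D */9 -> active={job_B:*/16, job_D:*/9}
Op 4: unregister job_B -> active={job_D:*/9}
Op 5: register job_A */9 -> active={job_A:*/9, job_D:*/9}
Op 6: register job_A */11 -> active={job_A:*/11, job_D:*/9}
Op 7: unregister job_D -> active={job_A:*/11}
Op 8: register job_B */17 -> active={job_A:*/11, job_B:*/17}
Op 9: register job_B */16 -> active={job_A:*/11, job_B:*/16}
Op 10: unregister job_B -> active={job_A:*/11}
Op 11: register job_A */3 -> active={job_A:*/3}
Op 12: register job_E */10 -> active={job_A:*/3, job_E:*/10}
Op 13: unregister job_E -> active={job_A:*/3}
Op 14: register job_F */4 -> active={job_A:*/3, job_F:*/4}
Final interval of job_F = 4
Next fire of job_F after T=204: (204//4+1)*4 = 208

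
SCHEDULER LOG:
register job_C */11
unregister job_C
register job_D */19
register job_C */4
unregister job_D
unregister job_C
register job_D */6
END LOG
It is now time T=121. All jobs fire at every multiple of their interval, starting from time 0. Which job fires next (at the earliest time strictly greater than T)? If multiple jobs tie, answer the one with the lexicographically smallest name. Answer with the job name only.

Op 1: register job_C */11 -> active={job_C:*/11}
Op 2: unregister job_C -> active={}
Op 3: register job_D */19 -> active={job_D:*/19}
Op 4: register job_C */4 -> active={job_C:*/4, job_D:*/19}
Op 5: unregister job_D -> active={job_C:*/4}
Op 6: unregister job_C -> active={}
Op 7: register job_D */6 -> active={job_D:*/6}
  job_D: interval 6, next fire after T=121 is 126
Earliest = 126, winner (lex tiebreak) = job_D

Answer: job_D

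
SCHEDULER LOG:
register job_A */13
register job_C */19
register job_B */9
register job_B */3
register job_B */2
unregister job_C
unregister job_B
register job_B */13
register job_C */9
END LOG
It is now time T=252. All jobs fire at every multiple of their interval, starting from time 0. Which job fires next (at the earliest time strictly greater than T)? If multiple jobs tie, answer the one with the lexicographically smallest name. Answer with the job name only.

Op 1: register job_A */13 -> active={job_A:*/13}
Op 2: register job_C */19 -> active={job_A:*/13, job_C:*/19}
Op 3: register job_B */9 -> active={job_A:*/13, job_B:*/9, job_C:*/19}
Op 4: register job_B */3 -> active={job_A:*/13, job_B:*/3, job_C:*/19}
Op 5: register job_B */2 -> active={job_A:*/13, job_B:*/2, job_C:*/19}
Op 6: unregister job_C -> active={job_A:*/13, job_B:*/2}
Op 7: unregister job_B -> active={job_A:*/13}
Op 8: register job_B */13 -> active={job_A:*/13, job_B:*/13}
Op 9: register job_C */9 -> active={job_A:*/13, job_B:*/13, job_C:*/9}
  job_A: interval 13, next fire after T=252 is 260
  job_B: interval 13, next fire after T=252 is 260
  job_C: interval 9, next fire after T=252 is 261
Earliest = 260, winner (lex tiebreak) = job_A

Answer: job_A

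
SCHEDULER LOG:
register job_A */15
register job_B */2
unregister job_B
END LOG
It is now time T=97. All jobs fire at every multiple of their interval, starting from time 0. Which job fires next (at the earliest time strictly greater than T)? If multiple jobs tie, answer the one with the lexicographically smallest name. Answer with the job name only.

Answer: job_A

Derivation:
Op 1: register job_A */15 -> active={job_A:*/15}
Op 2: register job_B */2 -> active={job_A:*/15, job_B:*/2}
Op 3: unregister job_B -> active={job_A:*/15}
  job_A: interval 15, next fire after T=97 is 105
Earliest = 105, winner (lex tiebreak) = job_A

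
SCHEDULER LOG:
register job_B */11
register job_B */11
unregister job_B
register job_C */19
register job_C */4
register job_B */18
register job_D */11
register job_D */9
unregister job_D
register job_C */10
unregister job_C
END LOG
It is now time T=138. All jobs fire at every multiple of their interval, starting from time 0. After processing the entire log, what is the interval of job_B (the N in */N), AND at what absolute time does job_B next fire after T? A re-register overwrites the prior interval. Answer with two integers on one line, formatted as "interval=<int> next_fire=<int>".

Op 1: register job_B */11 -> active={job_B:*/11}
Op 2: register job_B */11 -> active={job_B:*/11}
Op 3: unregister job_B -> active={}
Op 4: register job_C */19 -> active={job_C:*/19}
Op 5: register job_C */4 -> active={job_C:*/4}
Op 6: register job_B */18 -> active={job_B:*/18, job_C:*/4}
Op 7: register job_D */11 -> active={job_B:*/18, job_C:*/4, job_D:*/11}
Op 8: register job_D */9 -> active={job_B:*/18, job_C:*/4, job_D:*/9}
Op 9: unregister job_D -> active={job_B:*/18, job_C:*/4}
Op 10: register job_C */10 -> active={job_B:*/18, job_C:*/10}
Op 11: unregister job_C -> active={job_B:*/18}
Final interval of job_B = 18
Next fire of job_B after T=138: (138//18+1)*18 = 144

Answer: interval=18 next_fire=144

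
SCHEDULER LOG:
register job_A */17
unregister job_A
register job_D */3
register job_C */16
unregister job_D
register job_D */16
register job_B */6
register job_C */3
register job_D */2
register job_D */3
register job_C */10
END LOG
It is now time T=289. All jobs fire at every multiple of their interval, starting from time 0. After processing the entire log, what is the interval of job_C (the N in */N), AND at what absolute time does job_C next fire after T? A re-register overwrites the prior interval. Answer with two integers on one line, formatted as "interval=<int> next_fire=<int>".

Op 1: register job_A */17 -> active={job_A:*/17}
Op 2: unregister job_A -> active={}
Op 3: register job_D */3 -> active={job_D:*/3}
Op 4: register job_C */16 -> active={job_C:*/16, job_D:*/3}
Op 5: unregister job_D -> active={job_C:*/16}
Op 6: register job_D */16 -> active={job_C:*/16, job_D:*/16}
Op 7: register job_B */6 -> active={job_B:*/6, job_C:*/16, job_D:*/16}
Op 8: register job_C */3 -> active={job_B:*/6, job_C:*/3, job_D:*/16}
Op 9: register job_D */2 -> active={job_B:*/6, job_C:*/3, job_D:*/2}
Op 10: register job_D */3 -> active={job_B:*/6, job_C:*/3, job_D:*/3}
Op 11: register job_C */10 -> active={job_B:*/6, job_C:*/10, job_D:*/3}
Final interval of job_C = 10
Next fire of job_C after T=289: (289//10+1)*10 = 290

Answer: interval=10 next_fire=290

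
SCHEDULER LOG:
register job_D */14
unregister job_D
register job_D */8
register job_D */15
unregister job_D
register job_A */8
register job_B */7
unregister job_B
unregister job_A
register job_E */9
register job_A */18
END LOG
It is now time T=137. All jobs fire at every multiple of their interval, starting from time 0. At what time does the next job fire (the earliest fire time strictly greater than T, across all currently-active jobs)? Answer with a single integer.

Answer: 144

Derivation:
Op 1: register job_D */14 -> active={job_D:*/14}
Op 2: unregister job_D -> active={}
Op 3: register job_D */8 -> active={job_D:*/8}
Op 4: register job_D */15 -> active={job_D:*/15}
Op 5: unregister job_D -> active={}
Op 6: register job_A */8 -> active={job_A:*/8}
Op 7: register job_B */7 -> active={job_A:*/8, job_B:*/7}
Op 8: unregister job_B -> active={job_A:*/8}
Op 9: unregister job_A -> active={}
Op 10: register job_E */9 -> active={job_E:*/9}
Op 11: register job_A */18 -> active={job_A:*/18, job_E:*/9}
  job_A: interval 18, next fire after T=137 is 144
  job_E: interval 9, next fire after T=137 is 144
Earliest fire time = 144 (job job_A)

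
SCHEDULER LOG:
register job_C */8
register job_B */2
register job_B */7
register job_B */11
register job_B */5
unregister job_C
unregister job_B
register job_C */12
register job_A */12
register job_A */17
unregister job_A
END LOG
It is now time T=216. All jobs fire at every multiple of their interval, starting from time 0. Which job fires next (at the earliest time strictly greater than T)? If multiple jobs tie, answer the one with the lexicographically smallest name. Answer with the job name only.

Op 1: register job_C */8 -> active={job_C:*/8}
Op 2: register job_B */2 -> active={job_B:*/2, job_C:*/8}
Op 3: register job_B */7 -> active={job_B:*/7, job_C:*/8}
Op 4: register job_B */11 -> active={job_B:*/11, job_C:*/8}
Op 5: register job_B */5 -> active={job_B:*/5, job_C:*/8}
Op 6: unregister job_C -> active={job_B:*/5}
Op 7: unregister job_B -> active={}
Op 8: register job_C */12 -> active={job_C:*/12}
Op 9: register job_A */12 -> active={job_A:*/12, job_C:*/12}
Op 10: register job_A */17 -> active={job_A:*/17, job_C:*/12}
Op 11: unregister job_A -> active={job_C:*/12}
  job_C: interval 12, next fire after T=216 is 228
Earliest = 228, winner (lex tiebreak) = job_C

Answer: job_C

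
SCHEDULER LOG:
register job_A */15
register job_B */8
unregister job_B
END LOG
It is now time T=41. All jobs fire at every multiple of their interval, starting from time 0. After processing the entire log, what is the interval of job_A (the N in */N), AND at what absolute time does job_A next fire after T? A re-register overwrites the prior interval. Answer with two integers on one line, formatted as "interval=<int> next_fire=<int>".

Op 1: register job_A */15 -> active={job_A:*/15}
Op 2: register job_B */8 -> active={job_A:*/15, job_B:*/8}
Op 3: unregister job_B -> active={job_A:*/15}
Final interval of job_A = 15
Next fire of job_A after T=41: (41//15+1)*15 = 45

Answer: interval=15 next_fire=45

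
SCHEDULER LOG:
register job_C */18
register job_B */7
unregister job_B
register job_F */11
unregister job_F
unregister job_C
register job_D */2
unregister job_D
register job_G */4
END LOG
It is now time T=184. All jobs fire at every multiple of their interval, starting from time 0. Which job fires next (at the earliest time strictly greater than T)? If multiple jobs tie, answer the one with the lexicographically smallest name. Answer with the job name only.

Answer: job_G

Derivation:
Op 1: register job_C */18 -> active={job_C:*/18}
Op 2: register job_B */7 -> active={job_B:*/7, job_C:*/18}
Op 3: unregister job_B -> active={job_C:*/18}
Op 4: register job_F */11 -> active={job_C:*/18, job_F:*/11}
Op 5: unregister job_F -> active={job_C:*/18}
Op 6: unregister job_C -> active={}
Op 7: register job_D */2 -> active={job_D:*/2}
Op 8: unregister job_D -> active={}
Op 9: register job_G */4 -> active={job_G:*/4}
  job_G: interval 4, next fire after T=184 is 188
Earliest = 188, winner (lex tiebreak) = job_G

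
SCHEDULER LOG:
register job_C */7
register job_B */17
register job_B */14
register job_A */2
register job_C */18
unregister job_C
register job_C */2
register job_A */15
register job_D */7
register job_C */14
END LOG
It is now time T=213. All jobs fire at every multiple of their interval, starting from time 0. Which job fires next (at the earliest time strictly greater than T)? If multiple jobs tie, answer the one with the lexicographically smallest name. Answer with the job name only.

Answer: job_D

Derivation:
Op 1: register job_C */7 -> active={job_C:*/7}
Op 2: register job_B */17 -> active={job_B:*/17, job_C:*/7}
Op 3: register job_B */14 -> active={job_B:*/14, job_C:*/7}
Op 4: register job_A */2 -> active={job_A:*/2, job_B:*/14, job_C:*/7}
Op 5: register job_C */18 -> active={job_A:*/2, job_B:*/14, job_C:*/18}
Op 6: unregister job_C -> active={job_A:*/2, job_B:*/14}
Op 7: register job_C */2 -> active={job_A:*/2, job_B:*/14, job_C:*/2}
Op 8: register job_A */15 -> active={job_A:*/15, job_B:*/14, job_C:*/2}
Op 9: register job_D */7 -> active={job_A:*/15, job_B:*/14, job_C:*/2, job_D:*/7}
Op 10: register job_C */14 -> active={job_A:*/15, job_B:*/14, job_C:*/14, job_D:*/7}
  job_A: interval 15, next fire after T=213 is 225
  job_B: interval 14, next fire after T=213 is 224
  job_C: interval 14, next fire after T=213 is 224
  job_D: interval 7, next fire after T=213 is 217
Earliest = 217, winner (lex tiebreak) = job_D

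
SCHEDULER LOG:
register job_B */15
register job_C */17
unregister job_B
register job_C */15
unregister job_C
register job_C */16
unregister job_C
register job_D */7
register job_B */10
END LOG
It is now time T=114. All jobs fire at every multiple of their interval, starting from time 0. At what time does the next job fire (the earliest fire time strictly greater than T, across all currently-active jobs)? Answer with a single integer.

Op 1: register job_B */15 -> active={job_B:*/15}
Op 2: register job_C */17 -> active={job_B:*/15, job_C:*/17}
Op 3: unregister job_B -> active={job_C:*/17}
Op 4: register job_C */15 -> active={job_C:*/15}
Op 5: unregister job_C -> active={}
Op 6: register job_C */16 -> active={job_C:*/16}
Op 7: unregister job_C -> active={}
Op 8: register job_D */7 -> active={job_D:*/7}
Op 9: register job_B */10 -> active={job_B:*/10, job_D:*/7}
  job_B: interval 10, next fire after T=114 is 120
  job_D: interval 7, next fire after T=114 is 119
Earliest fire time = 119 (job job_D)

Answer: 119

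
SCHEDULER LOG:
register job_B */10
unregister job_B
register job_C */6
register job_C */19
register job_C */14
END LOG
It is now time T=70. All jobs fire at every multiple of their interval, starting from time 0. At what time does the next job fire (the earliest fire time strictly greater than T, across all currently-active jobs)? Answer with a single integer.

Answer: 84

Derivation:
Op 1: register job_B */10 -> active={job_B:*/10}
Op 2: unregister job_B -> active={}
Op 3: register job_C */6 -> active={job_C:*/6}
Op 4: register job_C */19 -> active={job_C:*/19}
Op 5: register job_C */14 -> active={job_C:*/14}
  job_C: interval 14, next fire after T=70 is 84
Earliest fire time = 84 (job job_C)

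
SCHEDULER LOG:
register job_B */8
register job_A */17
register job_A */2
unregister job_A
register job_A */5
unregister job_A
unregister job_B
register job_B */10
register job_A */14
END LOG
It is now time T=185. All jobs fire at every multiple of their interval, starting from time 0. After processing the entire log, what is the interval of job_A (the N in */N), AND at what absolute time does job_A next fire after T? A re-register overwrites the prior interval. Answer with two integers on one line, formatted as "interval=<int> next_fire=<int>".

Answer: interval=14 next_fire=196

Derivation:
Op 1: register job_B */8 -> active={job_B:*/8}
Op 2: register job_A */17 -> active={job_A:*/17, job_B:*/8}
Op 3: register job_A */2 -> active={job_A:*/2, job_B:*/8}
Op 4: unregister job_A -> active={job_B:*/8}
Op 5: register job_A */5 -> active={job_A:*/5, job_B:*/8}
Op 6: unregister job_A -> active={job_B:*/8}
Op 7: unregister job_B -> active={}
Op 8: register job_B */10 -> active={job_B:*/10}
Op 9: register job_A */14 -> active={job_A:*/14, job_B:*/10}
Final interval of job_A = 14
Next fire of job_A after T=185: (185//14+1)*14 = 196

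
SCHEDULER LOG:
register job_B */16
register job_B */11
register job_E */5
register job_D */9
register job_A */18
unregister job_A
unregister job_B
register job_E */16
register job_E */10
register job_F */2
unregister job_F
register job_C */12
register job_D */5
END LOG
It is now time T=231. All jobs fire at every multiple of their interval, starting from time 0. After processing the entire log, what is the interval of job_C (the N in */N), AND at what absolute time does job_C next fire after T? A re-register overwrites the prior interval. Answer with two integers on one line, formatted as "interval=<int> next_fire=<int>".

Answer: interval=12 next_fire=240

Derivation:
Op 1: register job_B */16 -> active={job_B:*/16}
Op 2: register job_B */11 -> active={job_B:*/11}
Op 3: register job_E */5 -> active={job_B:*/11, job_E:*/5}
Op 4: register job_D */9 -> active={job_B:*/11, job_D:*/9, job_E:*/5}
Op 5: register job_A */18 -> active={job_A:*/18, job_B:*/11, job_D:*/9, job_E:*/5}
Op 6: unregister job_A -> active={job_B:*/11, job_D:*/9, job_E:*/5}
Op 7: unregister job_B -> active={job_D:*/9, job_E:*/5}
Op 8: register job_E */16 -> active={job_D:*/9, job_E:*/16}
Op 9: register job_E */10 -> active={job_D:*/9, job_E:*/10}
Op 10: register job_F */2 -> active={job_D:*/9, job_E:*/10, job_F:*/2}
Op 11: unregister job_F -> active={job_D:*/9, job_E:*/10}
Op 12: register job_C */12 -> active={job_C:*/12, job_D:*/9, job_E:*/10}
Op 13: register job_D */5 -> active={job_C:*/12, job_D:*/5, job_E:*/10}
Final interval of job_C = 12
Next fire of job_C after T=231: (231//12+1)*12 = 240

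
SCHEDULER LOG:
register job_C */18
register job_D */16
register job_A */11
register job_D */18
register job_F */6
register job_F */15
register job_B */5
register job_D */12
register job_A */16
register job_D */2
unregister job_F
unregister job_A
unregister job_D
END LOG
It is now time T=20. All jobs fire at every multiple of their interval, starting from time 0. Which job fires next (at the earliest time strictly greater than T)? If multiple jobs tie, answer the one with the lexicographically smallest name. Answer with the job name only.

Op 1: register job_C */18 -> active={job_C:*/18}
Op 2: register job_D */16 -> active={job_C:*/18, job_D:*/16}
Op 3: register job_A */11 -> active={job_A:*/11, job_C:*/18, job_D:*/16}
Op 4: register job_D */18 -> active={job_A:*/11, job_C:*/18, job_D:*/18}
Op 5: register job_F */6 -> active={job_A:*/11, job_C:*/18, job_D:*/18, job_F:*/6}
Op 6: register job_F */15 -> active={job_A:*/11, job_C:*/18, job_D:*/18, job_F:*/15}
Op 7: register job_B */5 -> active={job_A:*/11, job_B:*/5, job_C:*/18, job_D:*/18, job_F:*/15}
Op 8: register job_D */12 -> active={job_A:*/11, job_B:*/5, job_C:*/18, job_D:*/12, job_F:*/15}
Op 9: register job_A */16 -> active={job_A:*/16, job_B:*/5, job_C:*/18, job_D:*/12, job_F:*/15}
Op 10: register job_D */2 -> active={job_A:*/16, job_B:*/5, job_C:*/18, job_D:*/2, job_F:*/15}
Op 11: unregister job_F -> active={job_A:*/16, job_B:*/5, job_C:*/18, job_D:*/2}
Op 12: unregister job_A -> active={job_B:*/5, job_C:*/18, job_D:*/2}
Op 13: unregister job_D -> active={job_B:*/5, job_C:*/18}
  job_B: interval 5, next fire after T=20 is 25
  job_C: interval 18, next fire after T=20 is 36
Earliest = 25, winner (lex tiebreak) = job_B

Answer: job_B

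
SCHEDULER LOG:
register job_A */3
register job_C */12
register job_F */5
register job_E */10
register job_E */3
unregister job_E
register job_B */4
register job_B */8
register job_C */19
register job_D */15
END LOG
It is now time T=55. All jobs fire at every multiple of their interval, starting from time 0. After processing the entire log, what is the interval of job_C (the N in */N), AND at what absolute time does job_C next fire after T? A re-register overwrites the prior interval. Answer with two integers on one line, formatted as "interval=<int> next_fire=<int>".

Answer: interval=19 next_fire=57

Derivation:
Op 1: register job_A */3 -> active={job_A:*/3}
Op 2: register job_C */12 -> active={job_A:*/3, job_C:*/12}
Op 3: register job_F */5 -> active={job_A:*/3, job_C:*/12, job_F:*/5}
Op 4: register job_E */10 -> active={job_A:*/3, job_C:*/12, job_E:*/10, job_F:*/5}
Op 5: register job_E */3 -> active={job_A:*/3, job_C:*/12, job_E:*/3, job_F:*/5}
Op 6: unregister job_E -> active={job_A:*/3, job_C:*/12, job_F:*/5}
Op 7: register job_B */4 -> active={job_A:*/3, job_B:*/4, job_C:*/12, job_F:*/5}
Op 8: register job_B */8 -> active={job_A:*/3, job_B:*/8, job_C:*/12, job_F:*/5}
Op 9: register job_C */19 -> active={job_A:*/3, job_B:*/8, job_C:*/19, job_F:*/5}
Op 10: register job_D */15 -> active={job_A:*/3, job_B:*/8, job_C:*/19, job_D:*/15, job_F:*/5}
Final interval of job_C = 19
Next fire of job_C after T=55: (55//19+1)*19 = 57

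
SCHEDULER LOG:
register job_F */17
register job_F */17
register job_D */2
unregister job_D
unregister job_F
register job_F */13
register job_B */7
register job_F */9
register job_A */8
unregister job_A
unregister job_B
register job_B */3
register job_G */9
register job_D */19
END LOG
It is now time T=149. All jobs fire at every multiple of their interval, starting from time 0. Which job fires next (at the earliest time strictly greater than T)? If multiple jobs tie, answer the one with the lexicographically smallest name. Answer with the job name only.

Answer: job_B

Derivation:
Op 1: register job_F */17 -> active={job_F:*/17}
Op 2: register job_F */17 -> active={job_F:*/17}
Op 3: register job_D */2 -> active={job_D:*/2, job_F:*/17}
Op 4: unregister job_D -> active={job_F:*/17}
Op 5: unregister job_F -> active={}
Op 6: register job_F */13 -> active={job_F:*/13}
Op 7: register job_B */7 -> active={job_B:*/7, job_F:*/13}
Op 8: register job_F */9 -> active={job_B:*/7, job_F:*/9}
Op 9: register job_A */8 -> active={job_A:*/8, job_B:*/7, job_F:*/9}
Op 10: unregister job_A -> active={job_B:*/7, job_F:*/9}
Op 11: unregister job_B -> active={job_F:*/9}
Op 12: register job_B */3 -> active={job_B:*/3, job_F:*/9}
Op 13: register job_G */9 -> active={job_B:*/3, job_F:*/9, job_G:*/9}
Op 14: register job_D */19 -> active={job_B:*/3, job_D:*/19, job_F:*/9, job_G:*/9}
  job_B: interval 3, next fire after T=149 is 150
  job_D: interval 19, next fire after T=149 is 152
  job_F: interval 9, next fire after T=149 is 153
  job_G: interval 9, next fire after T=149 is 153
Earliest = 150, winner (lex tiebreak) = job_B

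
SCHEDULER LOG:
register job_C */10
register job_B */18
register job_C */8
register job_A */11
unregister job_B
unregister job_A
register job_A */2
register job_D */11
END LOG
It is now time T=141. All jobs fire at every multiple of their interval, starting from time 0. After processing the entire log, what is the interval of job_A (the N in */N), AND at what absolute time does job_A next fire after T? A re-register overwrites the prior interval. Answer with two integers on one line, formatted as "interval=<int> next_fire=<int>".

Op 1: register job_C */10 -> active={job_C:*/10}
Op 2: register job_B */18 -> active={job_B:*/18, job_C:*/10}
Op 3: register job_C */8 -> active={job_B:*/18, job_C:*/8}
Op 4: register job_A */11 -> active={job_A:*/11, job_B:*/18, job_C:*/8}
Op 5: unregister job_B -> active={job_A:*/11, job_C:*/8}
Op 6: unregister job_A -> active={job_C:*/8}
Op 7: register job_A */2 -> active={job_A:*/2, job_C:*/8}
Op 8: register job_D */11 -> active={job_A:*/2, job_C:*/8, job_D:*/11}
Final interval of job_A = 2
Next fire of job_A after T=141: (141//2+1)*2 = 142

Answer: interval=2 next_fire=142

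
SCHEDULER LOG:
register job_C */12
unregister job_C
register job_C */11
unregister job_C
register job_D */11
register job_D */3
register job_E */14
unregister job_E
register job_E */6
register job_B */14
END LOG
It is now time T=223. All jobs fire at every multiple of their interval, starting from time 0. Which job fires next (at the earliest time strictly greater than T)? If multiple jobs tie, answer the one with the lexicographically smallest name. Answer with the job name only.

Answer: job_B

Derivation:
Op 1: register job_C */12 -> active={job_C:*/12}
Op 2: unregister job_C -> active={}
Op 3: register job_C */11 -> active={job_C:*/11}
Op 4: unregister job_C -> active={}
Op 5: register job_D */11 -> active={job_D:*/11}
Op 6: register job_D */3 -> active={job_D:*/3}
Op 7: register job_E */14 -> active={job_D:*/3, job_E:*/14}
Op 8: unregister job_E -> active={job_D:*/3}
Op 9: register job_E */6 -> active={job_D:*/3, job_E:*/6}
Op 10: register job_B */14 -> active={job_B:*/14, job_D:*/3, job_E:*/6}
  job_B: interval 14, next fire after T=223 is 224
  job_D: interval 3, next fire after T=223 is 225
  job_E: interval 6, next fire after T=223 is 228
Earliest = 224, winner (lex tiebreak) = job_B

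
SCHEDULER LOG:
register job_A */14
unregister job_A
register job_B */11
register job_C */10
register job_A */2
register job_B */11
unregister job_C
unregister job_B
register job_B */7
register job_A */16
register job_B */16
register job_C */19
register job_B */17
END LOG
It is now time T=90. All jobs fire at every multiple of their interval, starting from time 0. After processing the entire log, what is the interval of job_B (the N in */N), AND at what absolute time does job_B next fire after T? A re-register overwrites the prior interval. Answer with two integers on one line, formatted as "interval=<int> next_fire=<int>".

Op 1: register job_A */14 -> active={job_A:*/14}
Op 2: unregister job_A -> active={}
Op 3: register job_B */11 -> active={job_B:*/11}
Op 4: register job_C */10 -> active={job_B:*/11, job_C:*/10}
Op 5: register job_A */2 -> active={job_A:*/2, job_B:*/11, job_C:*/10}
Op 6: register job_B */11 -> active={job_A:*/2, job_B:*/11, job_C:*/10}
Op 7: unregister job_C -> active={job_A:*/2, job_B:*/11}
Op 8: unregister job_B -> active={job_A:*/2}
Op 9: register job_B */7 -> active={job_A:*/2, job_B:*/7}
Op 10: register job_A */16 -> active={job_A:*/16, job_B:*/7}
Op 11: register job_B */16 -> active={job_A:*/16, job_B:*/16}
Op 12: register job_C */19 -> active={job_A:*/16, job_B:*/16, job_C:*/19}
Op 13: register job_B */17 -> active={job_A:*/16, job_B:*/17, job_C:*/19}
Final interval of job_B = 17
Next fire of job_B after T=90: (90//17+1)*17 = 102

Answer: interval=17 next_fire=102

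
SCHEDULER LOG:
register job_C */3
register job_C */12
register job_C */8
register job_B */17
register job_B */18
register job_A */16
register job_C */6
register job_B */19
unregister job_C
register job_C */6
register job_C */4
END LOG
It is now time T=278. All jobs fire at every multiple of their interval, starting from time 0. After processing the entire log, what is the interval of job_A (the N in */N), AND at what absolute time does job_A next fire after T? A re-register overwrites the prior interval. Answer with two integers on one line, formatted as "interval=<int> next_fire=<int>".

Answer: interval=16 next_fire=288

Derivation:
Op 1: register job_C */3 -> active={job_C:*/3}
Op 2: register job_C */12 -> active={job_C:*/12}
Op 3: register job_C */8 -> active={job_C:*/8}
Op 4: register job_B */17 -> active={job_B:*/17, job_C:*/8}
Op 5: register job_B */18 -> active={job_B:*/18, job_C:*/8}
Op 6: register job_A */16 -> active={job_A:*/16, job_B:*/18, job_C:*/8}
Op 7: register job_C */6 -> active={job_A:*/16, job_B:*/18, job_C:*/6}
Op 8: register job_B */19 -> active={job_A:*/16, job_B:*/19, job_C:*/6}
Op 9: unregister job_C -> active={job_A:*/16, job_B:*/19}
Op 10: register job_C */6 -> active={job_A:*/16, job_B:*/19, job_C:*/6}
Op 11: register job_C */4 -> active={job_A:*/16, job_B:*/19, job_C:*/4}
Final interval of job_A = 16
Next fire of job_A after T=278: (278//16+1)*16 = 288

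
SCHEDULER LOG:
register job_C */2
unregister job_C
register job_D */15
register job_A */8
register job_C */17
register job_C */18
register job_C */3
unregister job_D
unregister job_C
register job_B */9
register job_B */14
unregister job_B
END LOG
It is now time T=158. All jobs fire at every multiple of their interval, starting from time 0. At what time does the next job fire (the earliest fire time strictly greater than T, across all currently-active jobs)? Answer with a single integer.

Op 1: register job_C */2 -> active={job_C:*/2}
Op 2: unregister job_C -> active={}
Op 3: register job_D */15 -> active={job_D:*/15}
Op 4: register job_A */8 -> active={job_A:*/8, job_D:*/15}
Op 5: register job_C */17 -> active={job_A:*/8, job_C:*/17, job_D:*/15}
Op 6: register job_C */18 -> active={job_A:*/8, job_C:*/18, job_D:*/15}
Op 7: register job_C */3 -> active={job_A:*/8, job_C:*/3, job_D:*/15}
Op 8: unregister job_D -> active={job_A:*/8, job_C:*/3}
Op 9: unregister job_C -> active={job_A:*/8}
Op 10: register job_B */9 -> active={job_A:*/8, job_B:*/9}
Op 11: register job_B */14 -> active={job_A:*/8, job_B:*/14}
Op 12: unregister job_B -> active={job_A:*/8}
  job_A: interval 8, next fire after T=158 is 160
Earliest fire time = 160 (job job_A)

Answer: 160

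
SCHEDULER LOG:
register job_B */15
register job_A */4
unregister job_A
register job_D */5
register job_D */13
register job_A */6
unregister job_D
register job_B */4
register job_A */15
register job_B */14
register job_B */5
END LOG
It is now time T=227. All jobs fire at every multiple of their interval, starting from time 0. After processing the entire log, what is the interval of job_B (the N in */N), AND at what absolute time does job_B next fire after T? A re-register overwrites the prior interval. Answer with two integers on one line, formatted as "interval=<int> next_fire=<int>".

Answer: interval=5 next_fire=230

Derivation:
Op 1: register job_B */15 -> active={job_B:*/15}
Op 2: register job_A */4 -> active={job_A:*/4, job_B:*/15}
Op 3: unregister job_A -> active={job_B:*/15}
Op 4: register job_D */5 -> active={job_B:*/15, job_D:*/5}
Op 5: register job_D */13 -> active={job_B:*/15, job_D:*/13}
Op 6: register job_A */6 -> active={job_A:*/6, job_B:*/15, job_D:*/13}
Op 7: unregister job_D -> active={job_A:*/6, job_B:*/15}
Op 8: register job_B */4 -> active={job_A:*/6, job_B:*/4}
Op 9: register job_A */15 -> active={job_A:*/15, job_B:*/4}
Op 10: register job_B */14 -> active={job_A:*/15, job_B:*/14}
Op 11: register job_B */5 -> active={job_A:*/15, job_B:*/5}
Final interval of job_B = 5
Next fire of job_B after T=227: (227//5+1)*5 = 230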